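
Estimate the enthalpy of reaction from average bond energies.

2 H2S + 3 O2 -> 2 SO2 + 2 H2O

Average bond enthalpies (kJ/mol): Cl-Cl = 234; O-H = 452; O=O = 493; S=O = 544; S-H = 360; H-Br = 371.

ΔH ≈ −1065 kJ

Bonds broken (reactants):
  O=O: 3 × 493 = 1479
  S-H: 4 × 360 = 1440
  Σ(broken) = 2919 kJ
Bonds formed (products):
  O-H: 4 × 452 = 1808
  S=O: 4 × 544 = 2176
  Σ(formed) = 3984 kJ
ΔH = Σ(broken) − Σ(formed) = 2919 − 3984 = −1065 kJ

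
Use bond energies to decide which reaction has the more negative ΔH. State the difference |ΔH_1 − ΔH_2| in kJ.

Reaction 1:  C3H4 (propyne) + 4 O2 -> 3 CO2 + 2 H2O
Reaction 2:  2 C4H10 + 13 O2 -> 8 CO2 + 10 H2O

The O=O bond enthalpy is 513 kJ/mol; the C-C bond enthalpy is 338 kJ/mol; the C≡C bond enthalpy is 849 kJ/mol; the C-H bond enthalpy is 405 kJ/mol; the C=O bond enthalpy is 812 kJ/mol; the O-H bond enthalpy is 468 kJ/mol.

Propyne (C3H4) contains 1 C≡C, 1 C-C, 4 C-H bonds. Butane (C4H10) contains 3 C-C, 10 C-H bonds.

Reaction 2, by 3670 kJ

Reaction 1:
  Bonds broken (reactants):
    C≡C: 1 × 849 = 849
    C-C: 1 × 338 = 338
    C-H: 4 × 405 = 1620
    O=O: 4 × 513 = 2052
    Σ(broken) = 4859 kJ
  Bonds formed (products):
    C=O: 6 × 812 = 4872
    O-H: 4 × 468 = 1872
    Σ(formed) = 6744 kJ
  ΔH_1 = 4859 − 6744 = −1885 kJ
Reaction 2:
  Bonds broken (reactants):
    C-C: 6 × 338 = 2028
    C-H: 20 × 405 = 8100
    O=O: 13 × 513 = 6669
    Σ(broken) = 16797 kJ
  Bonds formed (products):
    C=O: 16 × 812 = 12992
    O-H: 20 × 468 = 9360
    Σ(formed) = 22352 kJ
  ΔH_2 = 16797 − 22352 = −5555 kJ
ΔH_1 − ΔH_2 = +3670 kJ, so reaction 2 has the more negative ΔH; |ΔH_1 − ΔH_2| = 3670 kJ.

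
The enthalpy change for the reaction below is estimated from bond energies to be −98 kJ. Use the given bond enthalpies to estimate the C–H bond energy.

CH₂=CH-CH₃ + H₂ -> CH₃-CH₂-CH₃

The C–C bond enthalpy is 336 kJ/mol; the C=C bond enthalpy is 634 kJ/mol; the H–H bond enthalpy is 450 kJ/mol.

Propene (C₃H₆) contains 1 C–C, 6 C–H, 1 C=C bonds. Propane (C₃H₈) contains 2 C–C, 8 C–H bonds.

D(C–H) ≈ 423 kJ/mol

Let D be the C–H bond energy.
Σ(broken) = 1×336 + 6×D + 1×634 + 1×450 = 1420 + 6D
Σ(formed) = 2×336 + 8×D = 672 + 8D
ΔH = Σ(broken) − Σ(formed) = (1420 + 6D) − (672 + 8D) = +748 − 2D
Setting this equal to −98 kJ gives 2D = 846, so D = 423 kJ/mol.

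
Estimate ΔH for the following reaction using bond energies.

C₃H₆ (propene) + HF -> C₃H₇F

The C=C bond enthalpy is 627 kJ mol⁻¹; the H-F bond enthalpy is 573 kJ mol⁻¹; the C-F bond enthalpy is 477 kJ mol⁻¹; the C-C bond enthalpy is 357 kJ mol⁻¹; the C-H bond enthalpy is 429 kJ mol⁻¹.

ΔH ≈ −63 kJ

Bonds broken (reactants):
  C-C: 1 × 357 = 357
  C-H: 6 × 429 = 2574
  C=C: 1 × 627 = 627
  H-F: 1 × 573 = 573
  Σ(broken) = 4131 kJ
Bonds formed (products):
  C-C: 2 × 357 = 714
  C-F: 1 × 477 = 477
  C-H: 7 × 429 = 3003
  Σ(formed) = 4194 kJ
ΔH = Σ(broken) − Σ(formed) = 4131 − 4194 = −63 kJ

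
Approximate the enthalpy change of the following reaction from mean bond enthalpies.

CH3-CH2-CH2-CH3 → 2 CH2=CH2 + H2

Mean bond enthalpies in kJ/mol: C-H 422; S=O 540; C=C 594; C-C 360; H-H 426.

Bonds broken (reactants):
  C-C: 3 × 360 = 1080
  C-H: 10 × 422 = 4220
  Σ(broken) = 5300 kJ
Bonds formed (products):
  C-H: 8 × 422 = 3376
  C=C: 2 × 594 = 1188
  H-H: 1 × 426 = 426
  Σ(formed) = 4990 kJ
ΔH = Σ(broken) − Σ(formed) = 5300 − 4990 = +310 kJ

ΔH ≈ +310 kJ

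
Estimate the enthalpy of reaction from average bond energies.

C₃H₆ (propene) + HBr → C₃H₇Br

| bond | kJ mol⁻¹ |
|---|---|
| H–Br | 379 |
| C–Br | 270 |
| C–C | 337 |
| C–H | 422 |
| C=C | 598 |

ΔH ≈ −52 kJ

Bonds broken (reactants):
  C–C: 1 × 337 = 337
  C–H: 6 × 422 = 2532
  C=C: 1 × 598 = 598
  H–Br: 1 × 379 = 379
  Σ(broken) = 3846 kJ
Bonds formed (products):
  C–Br: 1 × 270 = 270
  C–C: 2 × 337 = 674
  C–H: 7 × 422 = 2954
  Σ(formed) = 3898 kJ
ΔH = Σ(broken) − Σ(formed) = 3846 − 3898 = −52 kJ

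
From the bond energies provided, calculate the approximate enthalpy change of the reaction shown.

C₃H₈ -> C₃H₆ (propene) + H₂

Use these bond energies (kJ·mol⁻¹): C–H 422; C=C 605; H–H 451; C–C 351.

ΔH ≈ +139 kJ

Bonds broken (reactants):
  C–C: 2 × 351 = 702
  C–H: 8 × 422 = 3376
  Σ(broken) = 4078 kJ
Bonds formed (products):
  C–C: 1 × 351 = 351
  C–H: 6 × 422 = 2532
  C=C: 1 × 605 = 605
  H–H: 1 × 451 = 451
  Σ(formed) = 3939 kJ
ΔH = Σ(broken) − Σ(formed) = 4078 − 3939 = +139 kJ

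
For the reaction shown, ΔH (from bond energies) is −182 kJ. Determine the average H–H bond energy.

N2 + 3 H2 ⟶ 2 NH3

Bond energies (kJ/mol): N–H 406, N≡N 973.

Let D be the H–H bond energy.
Σ(broken) = 3×D + 1×973 = 973 + 3D
Σ(formed) = 6×406 = 2436
ΔH = Σ(broken) − Σ(formed) = (973 + 3D) − (2436) = −1463 + 3D
Setting this equal to −182 kJ gives 3D = 1281, so D = 427 kJ/mol.

D(H–H) ≈ 427 kJ/mol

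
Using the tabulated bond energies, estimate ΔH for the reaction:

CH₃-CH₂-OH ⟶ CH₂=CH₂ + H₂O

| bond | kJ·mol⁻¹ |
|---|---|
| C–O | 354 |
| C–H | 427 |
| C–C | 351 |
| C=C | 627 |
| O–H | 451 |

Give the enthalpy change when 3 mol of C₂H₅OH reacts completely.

ΔH = +162 kJ

Bonds broken (reactants):
  C–C: 1 × 351 = 351
  C–H: 5 × 427 = 2135
  C–O: 1 × 354 = 354
  O–H: 1 × 451 = 451
  Σ(broken) = 3291 kJ
Bonds formed (products):
  C–H: 4 × 427 = 1708
  C=C: 1 × 627 = 627
  O–H: 2 × 451 = 902
  Σ(formed) = 3237 kJ
ΔH = Σ(broken) − Σ(formed) = 3291 − 3237 = +54 kJ
For 3× the reaction as written: 3 × (+54) = +162 kJ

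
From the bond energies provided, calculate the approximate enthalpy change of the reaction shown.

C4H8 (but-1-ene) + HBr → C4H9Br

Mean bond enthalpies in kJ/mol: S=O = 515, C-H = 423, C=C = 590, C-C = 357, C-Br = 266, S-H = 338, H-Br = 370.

ΔH ≈ −86 kJ

Bonds broken (reactants):
  C-C: 2 × 357 = 714
  C-H: 8 × 423 = 3384
  C=C: 1 × 590 = 590
  H-Br: 1 × 370 = 370
  Σ(broken) = 5058 kJ
Bonds formed (products):
  C-Br: 1 × 266 = 266
  C-C: 3 × 357 = 1071
  C-H: 9 × 423 = 3807
  Σ(formed) = 5144 kJ
ΔH = Σ(broken) − Σ(formed) = 5058 − 5144 = −86 kJ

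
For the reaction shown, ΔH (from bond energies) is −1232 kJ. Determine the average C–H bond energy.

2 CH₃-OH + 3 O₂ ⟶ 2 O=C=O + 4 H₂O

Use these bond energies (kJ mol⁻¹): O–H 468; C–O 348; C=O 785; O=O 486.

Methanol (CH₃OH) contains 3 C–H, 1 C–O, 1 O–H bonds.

D(C–H) ≈ 427 kJ/mol

Let D be the C–H bond energy.
Σ(broken) = 6×D + 2×348 + 2×468 + 3×486 = 3090 + 6D
Σ(formed) = 4×785 + 8×468 = 6884
ΔH = Σ(broken) − Σ(formed) = (3090 + 6D) − (6884) = −3794 + 6D
Setting this equal to −1232 kJ gives 6D = 2562, so D = 427 kJ/mol.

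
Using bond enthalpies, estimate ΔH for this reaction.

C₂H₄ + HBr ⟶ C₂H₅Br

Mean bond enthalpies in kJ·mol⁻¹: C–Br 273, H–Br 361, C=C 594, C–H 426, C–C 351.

ΔH ≈ −95 kJ

Bonds broken (reactants):
  C–H: 4 × 426 = 1704
  C=C: 1 × 594 = 594
  H–Br: 1 × 361 = 361
  Σ(broken) = 2659 kJ
Bonds formed (products):
  C–Br: 1 × 273 = 273
  C–C: 1 × 351 = 351
  C–H: 5 × 426 = 2130
  Σ(formed) = 2754 kJ
ΔH = Σ(broken) − Σ(formed) = 2659 − 2754 = −95 kJ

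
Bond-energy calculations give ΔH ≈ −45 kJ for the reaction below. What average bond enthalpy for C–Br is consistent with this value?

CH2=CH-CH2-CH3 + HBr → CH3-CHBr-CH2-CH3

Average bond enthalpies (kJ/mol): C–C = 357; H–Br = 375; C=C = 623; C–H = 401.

D(C–Br) ≈ 285 kJ/mol

Let D be the C–Br bond energy.
Σ(broken) = 2×357 + 8×401 + 1×623 + 1×375 = 4920
Σ(formed) = 1×D + 3×357 + 9×401 = 4680 + D
ΔH = Σ(broken) − Σ(formed) = (4920) − (4680 + D) = +240 − D
Setting this equal to −45 kJ gives D = 285 kJ/mol.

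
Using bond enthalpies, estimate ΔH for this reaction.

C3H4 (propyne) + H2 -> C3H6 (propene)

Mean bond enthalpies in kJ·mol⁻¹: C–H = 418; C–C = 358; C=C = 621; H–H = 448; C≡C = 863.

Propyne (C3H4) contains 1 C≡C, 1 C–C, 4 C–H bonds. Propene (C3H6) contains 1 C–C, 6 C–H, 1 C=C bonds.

ΔH ≈ −146 kJ

Bonds broken (reactants):
  C≡C: 1 × 863 = 863
  C–C: 1 × 358 = 358
  C–H: 4 × 418 = 1672
  H–H: 1 × 448 = 448
  Σ(broken) = 3341 kJ
Bonds formed (products):
  C–C: 1 × 358 = 358
  C–H: 6 × 418 = 2508
  C=C: 1 × 621 = 621
  Σ(formed) = 3487 kJ
ΔH = Σ(broken) − Σ(formed) = 3341 − 3487 = −146 kJ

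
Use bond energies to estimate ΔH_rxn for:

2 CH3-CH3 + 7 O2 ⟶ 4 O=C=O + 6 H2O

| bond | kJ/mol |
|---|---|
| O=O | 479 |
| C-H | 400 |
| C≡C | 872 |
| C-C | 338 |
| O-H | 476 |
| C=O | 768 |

Bonds broken (reactants):
  C-C: 2 × 338 = 676
  C-H: 12 × 400 = 4800
  O=O: 7 × 479 = 3353
  Σ(broken) = 8829 kJ
Bonds formed (products):
  C=O: 8 × 768 = 6144
  O-H: 12 × 476 = 5712
  Σ(formed) = 11856 kJ
ΔH = Σ(broken) − Σ(formed) = 8829 − 11856 = −3027 kJ

ΔH ≈ −3027 kJ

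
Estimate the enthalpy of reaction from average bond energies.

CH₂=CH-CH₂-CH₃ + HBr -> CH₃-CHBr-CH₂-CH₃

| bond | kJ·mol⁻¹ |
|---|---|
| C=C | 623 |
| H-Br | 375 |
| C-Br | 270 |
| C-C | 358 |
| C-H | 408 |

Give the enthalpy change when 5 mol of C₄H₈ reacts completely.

Bonds broken (reactants):
  C-C: 2 × 358 = 716
  C-H: 8 × 408 = 3264
  C=C: 1 × 623 = 623
  H-Br: 1 × 375 = 375
  Σ(broken) = 4978 kJ
Bonds formed (products):
  C-Br: 1 × 270 = 270
  C-C: 3 × 358 = 1074
  C-H: 9 × 408 = 3672
  Σ(formed) = 5016 kJ
ΔH = Σ(broken) − Σ(formed) = 4978 − 5016 = −38 kJ
For 5× the reaction as written: 5 × (−38) = −190 kJ

ΔH = −190 kJ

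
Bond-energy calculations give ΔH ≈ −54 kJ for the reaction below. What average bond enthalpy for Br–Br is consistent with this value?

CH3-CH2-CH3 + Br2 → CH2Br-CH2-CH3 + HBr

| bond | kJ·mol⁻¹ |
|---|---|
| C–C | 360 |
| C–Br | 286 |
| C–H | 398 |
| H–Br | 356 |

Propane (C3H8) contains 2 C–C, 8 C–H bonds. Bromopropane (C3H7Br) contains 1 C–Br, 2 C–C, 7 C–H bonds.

D(Br–Br) ≈ 190 kJ/mol

Let D be the Br–Br bond energy.
Σ(broken) = 1×D + 2×360 + 8×398 = 3904 + D
Σ(formed) = 1×286 + 2×360 + 7×398 + 1×356 = 4148
ΔH = Σ(broken) − Σ(formed) = (3904 + D) − (4148) = −244 + D
Setting this equal to −54 kJ gives D = 190 kJ/mol.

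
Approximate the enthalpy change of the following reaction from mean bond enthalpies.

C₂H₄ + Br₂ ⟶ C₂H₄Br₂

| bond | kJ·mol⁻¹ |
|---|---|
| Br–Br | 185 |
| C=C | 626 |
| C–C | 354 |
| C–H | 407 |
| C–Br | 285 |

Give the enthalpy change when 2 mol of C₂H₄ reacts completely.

ΔH = −226 kJ

Bonds broken (reactants):
  Br–Br: 1 × 185 = 185
  C–H: 4 × 407 = 1628
  C=C: 1 × 626 = 626
  Σ(broken) = 2439 kJ
Bonds formed (products):
  C–Br: 2 × 285 = 570
  C–C: 1 × 354 = 354
  C–H: 4 × 407 = 1628
  Σ(formed) = 2552 kJ
ΔH = Σ(broken) − Σ(formed) = 2439 − 2552 = −113 kJ
For 2× the reaction as written: 2 × (−113) = −226 kJ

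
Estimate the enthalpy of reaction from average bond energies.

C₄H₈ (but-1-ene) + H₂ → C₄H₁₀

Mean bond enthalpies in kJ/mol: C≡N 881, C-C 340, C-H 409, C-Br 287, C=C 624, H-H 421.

Bonds broken (reactants):
  C-C: 2 × 340 = 680
  C-H: 8 × 409 = 3272
  C=C: 1 × 624 = 624
  H-H: 1 × 421 = 421
  Σ(broken) = 4997 kJ
Bonds formed (products):
  C-C: 3 × 340 = 1020
  C-H: 10 × 409 = 4090
  Σ(formed) = 5110 kJ
ΔH = Σ(broken) − Σ(formed) = 4997 − 5110 = −113 kJ

ΔH ≈ −113 kJ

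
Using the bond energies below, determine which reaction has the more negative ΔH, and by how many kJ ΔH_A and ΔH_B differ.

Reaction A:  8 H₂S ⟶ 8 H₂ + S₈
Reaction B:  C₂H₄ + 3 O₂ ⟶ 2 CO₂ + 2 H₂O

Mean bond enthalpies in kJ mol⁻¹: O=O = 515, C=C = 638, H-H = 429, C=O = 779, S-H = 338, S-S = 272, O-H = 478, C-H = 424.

Reaction A:
  Bonds broken (reactants):
    S-H: 16 × 338 = 5408
    Σ(broken) = 5408 kJ
  Bonds formed (products):
    H-H: 8 × 429 = 3432
    S-S: 8 × 272 = 2176
    Σ(formed) = 5608 kJ
  ΔH_A = 5408 − 5608 = −200 kJ
Reaction B:
  Bonds broken (reactants):
    C-H: 4 × 424 = 1696
    C=C: 1 × 638 = 638
    O=O: 3 × 515 = 1545
    Σ(broken) = 3879 kJ
  Bonds formed (products):
    C=O: 4 × 779 = 3116
    O-H: 4 × 478 = 1912
    Σ(formed) = 5028 kJ
  ΔH_B = 3879 − 5028 = −1149 kJ
ΔH_A − ΔH_B = +949 kJ, so reaction B has the more negative ΔH; |ΔH_A − ΔH_B| = 949 kJ.

Reaction B, by 949 kJ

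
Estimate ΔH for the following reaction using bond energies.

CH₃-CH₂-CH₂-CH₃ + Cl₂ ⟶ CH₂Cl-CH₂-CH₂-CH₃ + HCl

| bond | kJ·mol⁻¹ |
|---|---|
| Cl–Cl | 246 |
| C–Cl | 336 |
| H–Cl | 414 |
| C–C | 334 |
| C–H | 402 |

Bonds broken (reactants):
  C–C: 3 × 334 = 1002
  C–H: 10 × 402 = 4020
  Cl–Cl: 1 × 246 = 246
  Σ(broken) = 5268 kJ
Bonds formed (products):
  C–C: 3 × 334 = 1002
  C–Cl: 1 × 336 = 336
  C–H: 9 × 402 = 3618
  H–Cl: 1 × 414 = 414
  Σ(formed) = 5370 kJ
ΔH = Σ(broken) − Σ(formed) = 5268 − 5370 = −102 kJ

ΔH ≈ −102 kJ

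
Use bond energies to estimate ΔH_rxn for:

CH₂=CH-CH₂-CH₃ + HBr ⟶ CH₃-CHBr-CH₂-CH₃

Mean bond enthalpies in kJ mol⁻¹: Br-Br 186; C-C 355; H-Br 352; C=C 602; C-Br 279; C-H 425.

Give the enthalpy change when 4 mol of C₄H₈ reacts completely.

ΔH = −420 kJ

Bonds broken (reactants):
  C-C: 2 × 355 = 710
  C-H: 8 × 425 = 3400
  C=C: 1 × 602 = 602
  H-Br: 1 × 352 = 352
  Σ(broken) = 5064 kJ
Bonds formed (products):
  C-Br: 1 × 279 = 279
  C-C: 3 × 355 = 1065
  C-H: 9 × 425 = 3825
  Σ(formed) = 5169 kJ
ΔH = Σ(broken) − Σ(formed) = 5064 − 5169 = −105 kJ
For 4× the reaction as written: 4 × (−105) = −420 kJ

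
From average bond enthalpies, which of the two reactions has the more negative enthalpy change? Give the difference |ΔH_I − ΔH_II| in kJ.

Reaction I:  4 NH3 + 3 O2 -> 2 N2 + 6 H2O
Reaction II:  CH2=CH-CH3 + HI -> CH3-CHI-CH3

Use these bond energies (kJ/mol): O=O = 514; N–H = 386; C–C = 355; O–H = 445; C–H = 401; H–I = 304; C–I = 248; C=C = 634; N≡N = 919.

Reaction I, by 938 kJ

Reaction I:
  Bonds broken (reactants):
    N–H: 12 × 386 = 4632
    O=O: 3 × 514 = 1542
    Σ(broken) = 6174 kJ
  Bonds formed (products):
    N≡N: 2 × 919 = 1838
    O–H: 12 × 445 = 5340
    Σ(formed) = 7178 kJ
  ΔH_I = 6174 − 7178 = −1004 kJ
Reaction II:
  Bonds broken (reactants):
    C–C: 1 × 355 = 355
    C–H: 6 × 401 = 2406
    C=C: 1 × 634 = 634
    H–I: 1 × 304 = 304
    Σ(broken) = 3699 kJ
  Bonds formed (products):
    C–C: 2 × 355 = 710
    C–H: 7 × 401 = 2807
    C–I: 1 × 248 = 248
    Σ(formed) = 3765 kJ
  ΔH_II = 3699 − 3765 = −66 kJ
ΔH_I − ΔH_II = −938 kJ, so reaction I has the more negative ΔH; |ΔH_I − ΔH_II| = 938 kJ.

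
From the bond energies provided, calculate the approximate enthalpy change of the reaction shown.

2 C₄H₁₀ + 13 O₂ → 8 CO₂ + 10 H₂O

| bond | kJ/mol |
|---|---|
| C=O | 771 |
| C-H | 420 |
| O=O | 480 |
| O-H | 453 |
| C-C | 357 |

ΔH ≈ −4614 kJ

Bonds broken (reactants):
  C-C: 6 × 357 = 2142
  C-H: 20 × 420 = 8400
  O=O: 13 × 480 = 6240
  Σ(broken) = 16782 kJ
Bonds formed (products):
  C=O: 16 × 771 = 12336
  O-H: 20 × 453 = 9060
  Σ(formed) = 21396 kJ
ΔH = Σ(broken) − Σ(formed) = 16782 − 21396 = −4614 kJ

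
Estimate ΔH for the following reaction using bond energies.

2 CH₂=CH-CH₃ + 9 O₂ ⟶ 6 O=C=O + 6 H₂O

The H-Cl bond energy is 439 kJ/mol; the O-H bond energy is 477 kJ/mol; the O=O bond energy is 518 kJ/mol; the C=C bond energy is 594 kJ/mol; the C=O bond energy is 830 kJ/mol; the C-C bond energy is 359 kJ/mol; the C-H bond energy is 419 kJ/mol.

Bonds broken (reactants):
  C-C: 2 × 359 = 718
  C-H: 12 × 419 = 5028
  C=C: 2 × 594 = 1188
  O=O: 9 × 518 = 4662
  Σ(broken) = 11596 kJ
Bonds formed (products):
  C=O: 12 × 830 = 9960
  O-H: 12 × 477 = 5724
  Σ(formed) = 15684 kJ
ΔH = Σ(broken) − Σ(formed) = 11596 − 15684 = −4088 kJ

ΔH ≈ −4088 kJ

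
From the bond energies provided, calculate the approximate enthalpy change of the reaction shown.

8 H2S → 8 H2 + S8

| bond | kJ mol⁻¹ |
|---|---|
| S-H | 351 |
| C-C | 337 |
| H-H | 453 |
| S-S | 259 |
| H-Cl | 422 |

Bonds broken (reactants):
  S-H: 16 × 351 = 5616
  Σ(broken) = 5616 kJ
Bonds formed (products):
  H-H: 8 × 453 = 3624
  S-S: 8 × 259 = 2072
  Σ(formed) = 5696 kJ
ΔH = Σ(broken) − Σ(formed) = 5616 − 5696 = −80 kJ

ΔH ≈ −80 kJ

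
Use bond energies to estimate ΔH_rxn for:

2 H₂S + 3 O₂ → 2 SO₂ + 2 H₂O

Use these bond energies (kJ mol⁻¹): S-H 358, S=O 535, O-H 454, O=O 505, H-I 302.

ΔH ≈ −1009 kJ

Bonds broken (reactants):
  O=O: 3 × 505 = 1515
  S-H: 4 × 358 = 1432
  Σ(broken) = 2947 kJ
Bonds formed (products):
  O-H: 4 × 454 = 1816
  S=O: 4 × 535 = 2140
  Σ(formed) = 3956 kJ
ΔH = Σ(broken) − Σ(formed) = 2947 − 3956 = −1009 kJ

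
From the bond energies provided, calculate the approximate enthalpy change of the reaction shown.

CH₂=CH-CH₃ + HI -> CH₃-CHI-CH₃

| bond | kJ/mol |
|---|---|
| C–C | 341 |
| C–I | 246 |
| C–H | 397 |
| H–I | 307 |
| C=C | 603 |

Bonds broken (reactants):
  C–C: 1 × 341 = 341
  C–H: 6 × 397 = 2382
  C=C: 1 × 603 = 603
  H–I: 1 × 307 = 307
  Σ(broken) = 3633 kJ
Bonds formed (products):
  C–C: 2 × 341 = 682
  C–H: 7 × 397 = 2779
  C–I: 1 × 246 = 246
  Σ(formed) = 3707 kJ
ΔH = Σ(broken) − Σ(formed) = 3633 − 3707 = −74 kJ

ΔH ≈ −74 kJ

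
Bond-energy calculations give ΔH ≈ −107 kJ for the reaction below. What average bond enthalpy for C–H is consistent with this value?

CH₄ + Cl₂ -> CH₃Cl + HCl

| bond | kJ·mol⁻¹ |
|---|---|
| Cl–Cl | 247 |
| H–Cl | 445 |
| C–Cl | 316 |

Let D be the C–H bond energy.
Σ(broken) = 4×D + 1×247 = 247 + 4D
Σ(formed) = 1×316 + 3×D + 1×445 = 761 + 3D
ΔH = Σ(broken) − Σ(formed) = (247 + 4D) − (761 + 3D) = −514 + D
Setting this equal to −107 kJ gives D = 407 kJ/mol.

D(C–H) ≈ 407 kJ/mol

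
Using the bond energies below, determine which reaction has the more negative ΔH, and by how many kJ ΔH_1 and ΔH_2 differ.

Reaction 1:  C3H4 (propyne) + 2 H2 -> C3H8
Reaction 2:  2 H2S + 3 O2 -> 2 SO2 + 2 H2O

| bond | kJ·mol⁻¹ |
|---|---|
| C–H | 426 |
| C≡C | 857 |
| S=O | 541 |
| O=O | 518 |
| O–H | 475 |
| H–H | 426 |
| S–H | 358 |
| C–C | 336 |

Reaction 2, by 747 kJ

Reaction 1:
  Bonds broken (reactants):
    C≡C: 1 × 857 = 857
    C–C: 1 × 336 = 336
    C–H: 4 × 426 = 1704
    H–H: 2 × 426 = 852
    Σ(broken) = 3749 kJ
  Bonds formed (products):
    C–C: 2 × 336 = 672
    C–H: 8 × 426 = 3408
    Σ(formed) = 4080 kJ
  ΔH_1 = 3749 − 4080 = −331 kJ
Reaction 2:
  Bonds broken (reactants):
    O=O: 3 × 518 = 1554
    S–H: 4 × 358 = 1432
    Σ(broken) = 2986 kJ
  Bonds formed (products):
    O–H: 4 × 475 = 1900
    S=O: 4 × 541 = 2164
    Σ(formed) = 4064 kJ
  ΔH_2 = 2986 − 4064 = −1078 kJ
ΔH_1 − ΔH_2 = +747 kJ, so reaction 2 has the more negative ΔH; |ΔH_1 − ΔH_2| = 747 kJ.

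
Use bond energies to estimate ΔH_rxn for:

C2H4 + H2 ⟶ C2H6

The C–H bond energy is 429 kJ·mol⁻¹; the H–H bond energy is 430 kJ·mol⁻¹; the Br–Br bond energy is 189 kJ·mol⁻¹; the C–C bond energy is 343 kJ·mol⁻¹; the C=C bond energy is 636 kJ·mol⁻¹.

ΔH ≈ −135 kJ

Bonds broken (reactants):
  C–H: 4 × 429 = 1716
  C=C: 1 × 636 = 636
  H–H: 1 × 430 = 430
  Σ(broken) = 2782 kJ
Bonds formed (products):
  C–C: 1 × 343 = 343
  C–H: 6 × 429 = 2574
  Σ(formed) = 2917 kJ
ΔH = Σ(broken) − Σ(formed) = 2782 − 2917 = −135 kJ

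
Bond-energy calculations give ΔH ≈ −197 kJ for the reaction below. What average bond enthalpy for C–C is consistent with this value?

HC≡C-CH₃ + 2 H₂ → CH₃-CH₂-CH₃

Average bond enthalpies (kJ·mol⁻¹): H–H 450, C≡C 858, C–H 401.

D(C–C) ≈ 351 kJ/mol

Let D be the C–C bond energy.
Σ(broken) = 1×858 + 1×D + 4×401 + 2×450 = 3362 + D
Σ(formed) = 2×D + 8×401 = 3208 + 2D
ΔH = Σ(broken) − Σ(formed) = (3362 + D) − (3208 + 2D) = +154 − D
Setting this equal to −197 kJ gives D = 351 kJ/mol.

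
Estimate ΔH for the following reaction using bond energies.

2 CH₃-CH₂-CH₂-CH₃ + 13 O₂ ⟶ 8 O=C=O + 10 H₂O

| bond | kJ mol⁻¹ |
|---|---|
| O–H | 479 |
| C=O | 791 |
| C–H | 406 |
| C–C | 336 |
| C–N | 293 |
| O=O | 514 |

Bonds broken (reactants):
  C–C: 6 × 336 = 2016
  C–H: 20 × 406 = 8120
  O=O: 13 × 514 = 6682
  Σ(broken) = 16818 kJ
Bonds formed (products):
  C=O: 16 × 791 = 12656
  O–H: 20 × 479 = 9580
  Σ(formed) = 22236 kJ
ΔH = Σ(broken) − Σ(formed) = 16818 − 22236 = −5418 kJ

ΔH ≈ −5418 kJ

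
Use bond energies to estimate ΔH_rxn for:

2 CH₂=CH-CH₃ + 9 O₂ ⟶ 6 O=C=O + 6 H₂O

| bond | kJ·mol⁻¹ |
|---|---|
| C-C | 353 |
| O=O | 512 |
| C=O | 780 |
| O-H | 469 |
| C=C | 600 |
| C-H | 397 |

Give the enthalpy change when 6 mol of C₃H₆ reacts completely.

ΔH = −11130 kJ

Bonds broken (reactants):
  C-C: 2 × 353 = 706
  C-H: 12 × 397 = 4764
  C=C: 2 × 600 = 1200
  O=O: 9 × 512 = 4608
  Σ(broken) = 11278 kJ
Bonds formed (products):
  C=O: 12 × 780 = 9360
  O-H: 12 × 469 = 5628
  Σ(formed) = 14988 kJ
ΔH = Σ(broken) − Σ(formed) = 11278 − 14988 = −3710 kJ
For 3× the reaction as written: 3 × (−3710) = −11130 kJ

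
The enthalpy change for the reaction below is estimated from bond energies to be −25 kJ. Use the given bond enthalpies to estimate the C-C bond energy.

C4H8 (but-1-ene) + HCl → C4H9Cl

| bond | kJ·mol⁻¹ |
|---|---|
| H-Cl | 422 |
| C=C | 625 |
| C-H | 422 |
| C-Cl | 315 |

Let D be the C-C bond energy.
Σ(broken) = 2×D + 8×422 + 1×625 + 1×422 = 4423 + 2D
Σ(formed) = 3×D + 1×315 + 9×422 = 4113 + 3D
ΔH = Σ(broken) − Σ(formed) = (4423 + 2D) − (4113 + 3D) = +310 − D
Setting this equal to −25 kJ gives D = 335 kJ/mol.

D(C-C) ≈ 335 kJ/mol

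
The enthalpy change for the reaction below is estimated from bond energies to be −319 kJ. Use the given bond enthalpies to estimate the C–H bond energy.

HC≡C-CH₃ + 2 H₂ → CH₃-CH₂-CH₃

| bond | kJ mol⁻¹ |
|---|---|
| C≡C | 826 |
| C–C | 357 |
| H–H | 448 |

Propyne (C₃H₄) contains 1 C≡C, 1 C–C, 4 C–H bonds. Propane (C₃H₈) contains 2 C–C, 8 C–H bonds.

D(C–H) ≈ 421 kJ/mol

Let D be the C–H bond energy.
Σ(broken) = 1×826 + 1×357 + 4×D + 2×448 = 2079 + 4D
Σ(formed) = 2×357 + 8×D = 714 + 8D
ΔH = Σ(broken) − Σ(formed) = (2079 + 4D) − (714 + 8D) = +1365 − 4D
Setting this equal to −319 kJ gives 4D = 1684, so D = 421 kJ/mol.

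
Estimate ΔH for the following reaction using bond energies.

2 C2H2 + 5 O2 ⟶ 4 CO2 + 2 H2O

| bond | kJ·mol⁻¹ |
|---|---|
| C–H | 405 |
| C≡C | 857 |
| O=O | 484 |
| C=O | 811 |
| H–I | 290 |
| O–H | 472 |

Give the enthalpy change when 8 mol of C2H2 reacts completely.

ΔH = −10488 kJ

Bonds broken (reactants):
  C≡C: 2 × 857 = 1714
  C–H: 4 × 405 = 1620
  O=O: 5 × 484 = 2420
  Σ(broken) = 5754 kJ
Bonds formed (products):
  C=O: 8 × 811 = 6488
  O–H: 4 × 472 = 1888
  Σ(formed) = 8376 kJ
ΔH = Σ(broken) − Σ(formed) = 5754 − 8376 = −2622 kJ
For 4× the reaction as written: 4 × (−2622) = −10488 kJ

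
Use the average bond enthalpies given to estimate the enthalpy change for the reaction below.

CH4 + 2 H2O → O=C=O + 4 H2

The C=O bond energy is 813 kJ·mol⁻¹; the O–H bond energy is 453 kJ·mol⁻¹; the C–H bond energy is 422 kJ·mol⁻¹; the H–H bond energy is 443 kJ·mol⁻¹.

ΔH ≈ +102 kJ

Bonds broken (reactants):
  C–H: 4 × 422 = 1688
  O–H: 4 × 453 = 1812
  Σ(broken) = 3500 kJ
Bonds formed (products):
  C=O: 2 × 813 = 1626
  H–H: 4 × 443 = 1772
  Σ(formed) = 3398 kJ
ΔH = Σ(broken) − Σ(formed) = 3500 − 3398 = +102 kJ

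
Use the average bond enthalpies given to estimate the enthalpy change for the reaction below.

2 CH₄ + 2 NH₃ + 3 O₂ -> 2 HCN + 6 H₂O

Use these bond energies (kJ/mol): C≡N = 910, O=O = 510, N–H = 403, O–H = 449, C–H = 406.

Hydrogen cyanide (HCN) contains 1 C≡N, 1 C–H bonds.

ΔH ≈ −824 kJ

Bonds broken (reactants):
  C–H: 8 × 406 = 3248
  N–H: 6 × 403 = 2418
  O=O: 3 × 510 = 1530
  Σ(broken) = 7196 kJ
Bonds formed (products):
  C≡N: 2 × 910 = 1820
  C–H: 2 × 406 = 812
  O–H: 12 × 449 = 5388
  Σ(formed) = 8020 kJ
ΔH = Σ(broken) − Σ(formed) = 7196 − 8020 = −824 kJ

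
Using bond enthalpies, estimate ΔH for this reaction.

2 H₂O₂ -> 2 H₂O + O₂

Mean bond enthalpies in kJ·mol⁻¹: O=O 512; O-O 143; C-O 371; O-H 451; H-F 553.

ΔH ≈ −226 kJ

Bonds broken (reactants):
  O-H: 4 × 451 = 1804
  O-O: 2 × 143 = 286
  Σ(broken) = 2090 kJ
Bonds formed (products):
  O-H: 4 × 451 = 1804
  O=O: 1 × 512 = 512
  Σ(formed) = 2316 kJ
ΔH = Σ(broken) − Σ(formed) = 2090 − 2316 = −226 kJ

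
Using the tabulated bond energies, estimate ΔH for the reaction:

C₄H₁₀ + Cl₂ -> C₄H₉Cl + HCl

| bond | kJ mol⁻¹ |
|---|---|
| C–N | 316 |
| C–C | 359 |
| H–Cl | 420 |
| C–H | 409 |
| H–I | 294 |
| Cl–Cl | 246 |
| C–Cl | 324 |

Bonds broken (reactants):
  C–C: 3 × 359 = 1077
  C–H: 10 × 409 = 4090
  Cl–Cl: 1 × 246 = 246
  Σ(broken) = 5413 kJ
Bonds formed (products):
  C–C: 3 × 359 = 1077
  C–Cl: 1 × 324 = 324
  C–H: 9 × 409 = 3681
  H–Cl: 1 × 420 = 420
  Σ(formed) = 5502 kJ
ΔH = Σ(broken) − Σ(formed) = 5413 − 5502 = −89 kJ

ΔH ≈ −89 kJ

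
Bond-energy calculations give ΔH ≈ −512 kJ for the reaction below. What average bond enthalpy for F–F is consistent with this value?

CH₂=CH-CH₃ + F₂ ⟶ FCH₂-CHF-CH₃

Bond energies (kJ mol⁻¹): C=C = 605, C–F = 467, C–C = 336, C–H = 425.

Let D be the F–F bond energy.
Σ(broken) = 1×336 + 6×425 + 1×605 + 1×D = 3491 + D
Σ(formed) = 2×336 + 2×467 + 6×425 = 4156
ΔH = Σ(broken) − Σ(formed) = (3491 + D) − (4156) = −665 + D
Setting this equal to −512 kJ gives D = 153 kJ/mol.

D(F–F) ≈ 153 kJ/mol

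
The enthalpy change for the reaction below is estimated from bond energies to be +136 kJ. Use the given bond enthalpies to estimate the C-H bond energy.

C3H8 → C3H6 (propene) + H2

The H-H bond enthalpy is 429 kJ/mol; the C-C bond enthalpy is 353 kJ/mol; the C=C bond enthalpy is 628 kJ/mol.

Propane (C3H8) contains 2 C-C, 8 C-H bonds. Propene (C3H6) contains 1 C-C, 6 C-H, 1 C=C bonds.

Let D be the C-H bond energy.
Σ(broken) = 2×353 + 8×D = 706 + 8D
Σ(formed) = 1×353 + 6×D + 1×628 + 1×429 = 1410 + 6D
ΔH = Σ(broken) − Σ(formed) = (706 + 8D) − (1410 + 6D) = −704 + 2D
Setting this equal to +136 kJ gives 2D = 840, so D = 420 kJ/mol.

D(C-H) ≈ 420 kJ/mol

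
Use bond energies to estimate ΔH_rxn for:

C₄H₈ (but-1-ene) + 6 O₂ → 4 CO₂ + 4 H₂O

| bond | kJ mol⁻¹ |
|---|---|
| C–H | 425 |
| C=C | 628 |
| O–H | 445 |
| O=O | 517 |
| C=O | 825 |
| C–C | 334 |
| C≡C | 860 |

Bonds broken (reactants):
  C–C: 2 × 334 = 668
  C–H: 8 × 425 = 3400
  C=C: 1 × 628 = 628
  O=O: 6 × 517 = 3102
  Σ(broken) = 7798 kJ
Bonds formed (products):
  C=O: 8 × 825 = 6600
  O–H: 8 × 445 = 3560
  Σ(formed) = 10160 kJ
ΔH = Σ(broken) − Σ(formed) = 7798 − 10160 = −2362 kJ

ΔH ≈ −2362 kJ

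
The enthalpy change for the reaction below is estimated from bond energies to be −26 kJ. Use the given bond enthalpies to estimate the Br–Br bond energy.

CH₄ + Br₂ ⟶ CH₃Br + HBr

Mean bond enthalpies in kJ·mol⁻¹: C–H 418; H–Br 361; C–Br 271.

Let D be the Br–Br bond energy.
Σ(broken) = 1×D + 4×418 = 1672 + D
Σ(formed) = 1×271 + 3×418 + 1×361 = 1886
ΔH = Σ(broken) − Σ(formed) = (1672 + D) − (1886) = −214 + D
Setting this equal to −26 kJ gives D = 188 kJ/mol.

D(Br–Br) ≈ 188 kJ/mol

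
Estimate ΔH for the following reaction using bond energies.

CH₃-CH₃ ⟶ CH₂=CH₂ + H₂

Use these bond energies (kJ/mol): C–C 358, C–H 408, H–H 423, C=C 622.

ΔH ≈ +129 kJ

Bonds broken (reactants):
  C–C: 1 × 358 = 358
  C–H: 6 × 408 = 2448
  Σ(broken) = 2806 kJ
Bonds formed (products):
  C–H: 4 × 408 = 1632
  C=C: 1 × 622 = 622
  H–H: 1 × 423 = 423
  Σ(formed) = 2677 kJ
ΔH = Σ(broken) − Σ(formed) = 2806 − 2677 = +129 kJ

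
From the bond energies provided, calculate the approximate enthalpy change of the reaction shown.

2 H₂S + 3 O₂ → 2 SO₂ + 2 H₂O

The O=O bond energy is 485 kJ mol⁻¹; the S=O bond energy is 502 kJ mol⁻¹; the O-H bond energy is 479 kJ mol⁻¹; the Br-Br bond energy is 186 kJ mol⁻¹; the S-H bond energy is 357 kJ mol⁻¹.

ΔH ≈ −1041 kJ

Bonds broken (reactants):
  O=O: 3 × 485 = 1455
  S-H: 4 × 357 = 1428
  Σ(broken) = 2883 kJ
Bonds formed (products):
  O-H: 4 × 479 = 1916
  S=O: 4 × 502 = 2008
  Σ(formed) = 3924 kJ
ΔH = Σ(broken) − Σ(formed) = 2883 − 3924 = −1041 kJ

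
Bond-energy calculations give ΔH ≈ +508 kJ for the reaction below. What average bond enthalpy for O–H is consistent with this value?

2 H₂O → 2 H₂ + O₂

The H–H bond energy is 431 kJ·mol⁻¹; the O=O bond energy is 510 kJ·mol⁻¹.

D(O–H) ≈ 470 kJ/mol

Let D be the O–H bond energy.
Σ(broken) = 4×D = 4D
Σ(formed) = 2×431 + 1×510 = 1372
ΔH = Σ(broken) − Σ(formed) = (4D) − (1372) = −1372 + 4D
Setting this equal to +508 kJ gives 4D = 1880, so D = 470 kJ/mol.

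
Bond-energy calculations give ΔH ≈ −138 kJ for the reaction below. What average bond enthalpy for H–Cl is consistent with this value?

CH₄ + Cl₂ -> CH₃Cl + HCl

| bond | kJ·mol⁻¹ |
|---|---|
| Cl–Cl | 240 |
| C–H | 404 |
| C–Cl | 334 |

Let D be the H–Cl bond energy.
Σ(broken) = 4×404 + 1×240 = 1856
Σ(formed) = 1×334 + 3×404 + 1×D = 1546 + D
ΔH = Σ(broken) − Σ(formed) = (1856) − (1546 + D) = +310 − D
Setting this equal to −138 kJ gives D = 448 kJ/mol.

D(H–Cl) ≈ 448 kJ/mol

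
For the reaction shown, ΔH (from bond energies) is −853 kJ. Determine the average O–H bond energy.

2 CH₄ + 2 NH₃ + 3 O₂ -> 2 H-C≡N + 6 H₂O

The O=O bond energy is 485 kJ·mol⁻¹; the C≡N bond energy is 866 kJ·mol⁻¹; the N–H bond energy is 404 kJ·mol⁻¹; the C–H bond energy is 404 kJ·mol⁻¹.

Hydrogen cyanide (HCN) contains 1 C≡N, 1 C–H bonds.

D(O–H) ≈ 452 kJ/mol

Let D be the O–H bond energy.
Σ(broken) = 8×404 + 6×404 + 3×485 = 7111
Σ(formed) = 2×866 + 2×404 + 12×D = 2540 + 12D
ΔH = Σ(broken) − Σ(formed) = (7111) − (2540 + 12D) = +4571 − 12D
Setting this equal to −853 kJ gives 12D = 5424, so D = 452 kJ/mol.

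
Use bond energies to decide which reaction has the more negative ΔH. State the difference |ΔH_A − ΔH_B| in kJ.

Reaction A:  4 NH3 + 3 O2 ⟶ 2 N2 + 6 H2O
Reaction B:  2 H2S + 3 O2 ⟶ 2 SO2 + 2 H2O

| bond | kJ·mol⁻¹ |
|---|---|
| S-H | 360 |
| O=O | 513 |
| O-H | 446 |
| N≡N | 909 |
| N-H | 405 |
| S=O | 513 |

Reaction A:
  Bonds broken (reactants):
    N-H: 12 × 405 = 4860
    O=O: 3 × 513 = 1539
    Σ(broken) = 6399 kJ
  Bonds formed (products):
    N≡N: 2 × 909 = 1818
    O-H: 12 × 446 = 5352
    Σ(formed) = 7170 kJ
  ΔH_A = 6399 − 7170 = −771 kJ
Reaction B:
  Bonds broken (reactants):
    O=O: 3 × 513 = 1539
    S-H: 4 × 360 = 1440
    Σ(broken) = 2979 kJ
  Bonds formed (products):
    O-H: 4 × 446 = 1784
    S=O: 4 × 513 = 2052
    Σ(formed) = 3836 kJ
  ΔH_B = 2979 − 3836 = −857 kJ
ΔH_A − ΔH_B = +86 kJ, so reaction B has the more negative ΔH; |ΔH_A − ΔH_B| = 86 kJ.

Reaction B, by 86 kJ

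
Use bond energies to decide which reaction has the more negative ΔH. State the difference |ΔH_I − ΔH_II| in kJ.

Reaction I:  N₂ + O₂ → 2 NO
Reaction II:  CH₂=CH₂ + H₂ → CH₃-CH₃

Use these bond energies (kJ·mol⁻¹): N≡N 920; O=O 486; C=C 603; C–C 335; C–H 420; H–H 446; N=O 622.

Reaction II, by 288 kJ

Reaction I:
  Bonds broken (reactants):
    N≡N: 1 × 920 = 920
    O=O: 1 × 486 = 486
    Σ(broken) = 1406 kJ
  Bonds formed (products):
    N=O: 2 × 622 = 1244
    Σ(formed) = 1244 kJ
  ΔH_I = 1406 − 1244 = +162 kJ
Reaction II:
  Bonds broken (reactants):
    C–H: 4 × 420 = 1680
    C=C: 1 × 603 = 603
    H–H: 1 × 446 = 446
    Σ(broken) = 2729 kJ
  Bonds formed (products):
    C–C: 1 × 335 = 335
    C–H: 6 × 420 = 2520
    Σ(formed) = 2855 kJ
  ΔH_II = 2729 − 2855 = −126 kJ
ΔH_I − ΔH_II = +288 kJ, so reaction II has the more negative ΔH; |ΔH_I − ΔH_II| = 288 kJ.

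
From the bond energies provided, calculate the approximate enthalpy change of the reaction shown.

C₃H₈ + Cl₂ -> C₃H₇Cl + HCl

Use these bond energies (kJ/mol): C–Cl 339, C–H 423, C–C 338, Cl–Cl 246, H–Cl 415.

Bonds broken (reactants):
  C–C: 2 × 338 = 676
  C–H: 8 × 423 = 3384
  Cl–Cl: 1 × 246 = 246
  Σ(broken) = 4306 kJ
Bonds formed (products):
  C–C: 2 × 338 = 676
  C–Cl: 1 × 339 = 339
  C–H: 7 × 423 = 2961
  H–Cl: 1 × 415 = 415
  Σ(formed) = 4391 kJ
ΔH = Σ(broken) − Σ(formed) = 4306 − 4391 = −85 kJ

ΔH ≈ −85 kJ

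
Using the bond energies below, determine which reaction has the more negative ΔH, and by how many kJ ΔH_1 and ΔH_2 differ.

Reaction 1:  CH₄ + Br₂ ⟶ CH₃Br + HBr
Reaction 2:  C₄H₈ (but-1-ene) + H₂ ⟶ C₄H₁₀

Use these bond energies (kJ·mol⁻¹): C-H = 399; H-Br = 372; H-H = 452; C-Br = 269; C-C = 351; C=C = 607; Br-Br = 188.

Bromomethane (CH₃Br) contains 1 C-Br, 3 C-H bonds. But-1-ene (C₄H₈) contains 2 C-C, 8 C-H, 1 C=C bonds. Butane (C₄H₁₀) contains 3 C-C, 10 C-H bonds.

Reaction 2, by 36 kJ

Reaction 1:
  Bonds broken (reactants):
    Br-Br: 1 × 188 = 188
    C-H: 4 × 399 = 1596
    Σ(broken) = 1784 kJ
  Bonds formed (products):
    C-Br: 1 × 269 = 269
    C-H: 3 × 399 = 1197
    H-Br: 1 × 372 = 372
    Σ(formed) = 1838 kJ
  ΔH_1 = 1784 − 1838 = −54 kJ
Reaction 2:
  Bonds broken (reactants):
    C-C: 2 × 351 = 702
    C-H: 8 × 399 = 3192
    C=C: 1 × 607 = 607
    H-H: 1 × 452 = 452
    Σ(broken) = 4953 kJ
  Bonds formed (products):
    C-C: 3 × 351 = 1053
    C-H: 10 × 399 = 3990
    Σ(formed) = 5043 kJ
  ΔH_2 = 4953 − 5043 = −90 kJ
ΔH_1 − ΔH_2 = +36 kJ, so reaction 2 has the more negative ΔH; |ΔH_1 − ΔH_2| = 36 kJ.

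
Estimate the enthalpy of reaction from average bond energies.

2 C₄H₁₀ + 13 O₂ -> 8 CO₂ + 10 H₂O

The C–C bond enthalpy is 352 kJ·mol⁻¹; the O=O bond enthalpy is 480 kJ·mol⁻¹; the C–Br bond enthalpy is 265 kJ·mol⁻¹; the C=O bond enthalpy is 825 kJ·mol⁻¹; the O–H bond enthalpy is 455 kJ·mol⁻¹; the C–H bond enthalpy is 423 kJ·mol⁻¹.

ΔH ≈ −5488 kJ

Bonds broken (reactants):
  C–C: 6 × 352 = 2112
  C–H: 20 × 423 = 8460
  O=O: 13 × 480 = 6240
  Σ(broken) = 16812 kJ
Bonds formed (products):
  C=O: 16 × 825 = 13200
  O–H: 20 × 455 = 9100
  Σ(formed) = 22300 kJ
ΔH = Σ(broken) − Σ(formed) = 16812 − 22300 = −5488 kJ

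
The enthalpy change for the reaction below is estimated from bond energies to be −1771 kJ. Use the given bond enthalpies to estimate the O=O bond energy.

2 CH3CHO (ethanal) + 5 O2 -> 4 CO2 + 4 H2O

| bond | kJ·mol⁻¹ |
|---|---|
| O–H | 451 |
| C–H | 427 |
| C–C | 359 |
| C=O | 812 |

D(O=O) ≈ 515 kJ/mol

Let D be the O=O bond energy.
Σ(broken) = 2×359 + 8×427 + 2×812 + 5×D = 5758 + 5D
Σ(formed) = 8×812 + 8×451 = 10104
ΔH = Σ(broken) − Σ(formed) = (5758 + 5D) − (10104) = −4346 + 5D
Setting this equal to −1771 kJ gives 5D = 2575, so D = 515 kJ/mol.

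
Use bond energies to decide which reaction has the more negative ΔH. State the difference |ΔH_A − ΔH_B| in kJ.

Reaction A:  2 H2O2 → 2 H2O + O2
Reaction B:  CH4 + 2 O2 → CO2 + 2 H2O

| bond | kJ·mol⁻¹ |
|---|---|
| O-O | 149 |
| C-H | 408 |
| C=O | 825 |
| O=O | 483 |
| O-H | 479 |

Reaction B, by 783 kJ

Reaction A:
  Bonds broken (reactants):
    O-H: 4 × 479 = 1916
    O-O: 2 × 149 = 298
    Σ(broken) = 2214 kJ
  Bonds formed (products):
    O-H: 4 × 479 = 1916
    O=O: 1 × 483 = 483
    Σ(formed) = 2399 kJ
  ΔH_A = 2214 − 2399 = −185 kJ
Reaction B:
  Bonds broken (reactants):
    C-H: 4 × 408 = 1632
    O=O: 2 × 483 = 966
    Σ(broken) = 2598 kJ
  Bonds formed (products):
    C=O: 2 × 825 = 1650
    O-H: 4 × 479 = 1916
    Σ(formed) = 3566 kJ
  ΔH_B = 2598 − 3566 = −968 kJ
ΔH_A − ΔH_B = +783 kJ, so reaction B has the more negative ΔH; |ΔH_A − ΔH_B| = 783 kJ.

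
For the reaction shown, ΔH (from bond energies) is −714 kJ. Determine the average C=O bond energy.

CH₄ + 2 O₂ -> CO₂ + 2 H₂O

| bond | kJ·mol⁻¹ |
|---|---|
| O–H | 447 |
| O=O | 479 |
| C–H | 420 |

Let D be the C=O bond energy.
Σ(broken) = 4×420 + 2×479 = 2638
Σ(formed) = 2×D + 4×447 = 1788 + 2D
ΔH = Σ(broken) − Σ(formed) = (2638) − (1788 + 2D) = +850 − 2D
Setting this equal to −714 kJ gives 2D = 1564, so D = 782 kJ/mol.

D(C=O) ≈ 782 kJ/mol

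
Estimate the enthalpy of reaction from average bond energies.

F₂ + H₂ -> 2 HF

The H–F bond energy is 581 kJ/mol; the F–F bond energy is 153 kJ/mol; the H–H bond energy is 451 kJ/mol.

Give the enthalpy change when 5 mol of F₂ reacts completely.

ΔH = −2790 kJ

Bonds broken (reactants):
  F–F: 1 × 153 = 153
  H–H: 1 × 451 = 451
  Σ(broken) = 604 kJ
Bonds formed (products):
  H–F: 2 × 581 = 1162
  Σ(formed) = 1162 kJ
ΔH = Σ(broken) − Σ(formed) = 604 − 1162 = −558 kJ
For 5× the reaction as written: 5 × (−558) = −2790 kJ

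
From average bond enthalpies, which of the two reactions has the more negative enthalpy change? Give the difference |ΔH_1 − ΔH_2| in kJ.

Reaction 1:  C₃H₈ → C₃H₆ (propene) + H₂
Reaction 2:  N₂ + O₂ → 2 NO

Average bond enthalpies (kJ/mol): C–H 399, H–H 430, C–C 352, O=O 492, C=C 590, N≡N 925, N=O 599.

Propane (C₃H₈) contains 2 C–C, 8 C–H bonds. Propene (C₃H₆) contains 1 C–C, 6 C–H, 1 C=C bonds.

Reaction 1, by 89 kJ

Reaction 1:
  Bonds broken (reactants):
    C–C: 2 × 352 = 704
    C–H: 8 × 399 = 3192
    Σ(broken) = 3896 kJ
  Bonds formed (products):
    C–C: 1 × 352 = 352
    C–H: 6 × 399 = 2394
    C=C: 1 × 590 = 590
    H–H: 1 × 430 = 430
    Σ(formed) = 3766 kJ
  ΔH_1 = 3896 − 3766 = +130 kJ
Reaction 2:
  Bonds broken (reactants):
    N≡N: 1 × 925 = 925
    O=O: 1 × 492 = 492
    Σ(broken) = 1417 kJ
  Bonds formed (products):
    N=O: 2 × 599 = 1198
    Σ(formed) = 1198 kJ
  ΔH_2 = 1417 − 1198 = +219 kJ
ΔH_1 − ΔH_2 = −89 kJ, so reaction 1 has the more negative ΔH; |ΔH_1 − ΔH_2| = 89 kJ.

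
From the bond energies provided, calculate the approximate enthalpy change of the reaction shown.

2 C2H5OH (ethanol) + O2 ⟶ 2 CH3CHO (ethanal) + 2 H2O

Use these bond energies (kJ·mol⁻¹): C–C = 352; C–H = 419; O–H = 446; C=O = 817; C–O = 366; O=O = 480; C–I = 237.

ΔH ≈ −476 kJ

Bonds broken (reactants):
  C–C: 2 × 352 = 704
  C–H: 10 × 419 = 4190
  C–O: 2 × 366 = 732
  O–H: 2 × 446 = 892
  O=O: 1 × 480 = 480
  Σ(broken) = 6998 kJ
Bonds formed (products):
  C–C: 2 × 352 = 704
  C–H: 8 × 419 = 3352
  C=O: 2 × 817 = 1634
  O–H: 4 × 446 = 1784
  Σ(formed) = 7474 kJ
ΔH = Σ(broken) − Σ(formed) = 6998 − 7474 = −476 kJ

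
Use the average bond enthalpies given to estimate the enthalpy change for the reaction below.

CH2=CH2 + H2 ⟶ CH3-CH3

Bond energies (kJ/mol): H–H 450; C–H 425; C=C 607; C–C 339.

Bonds broken (reactants):
  C–H: 4 × 425 = 1700
  C=C: 1 × 607 = 607
  H–H: 1 × 450 = 450
  Σ(broken) = 2757 kJ
Bonds formed (products):
  C–C: 1 × 339 = 339
  C–H: 6 × 425 = 2550
  Σ(formed) = 2889 kJ
ΔH = Σ(broken) − Σ(formed) = 2757 − 2889 = −132 kJ

ΔH ≈ −132 kJ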